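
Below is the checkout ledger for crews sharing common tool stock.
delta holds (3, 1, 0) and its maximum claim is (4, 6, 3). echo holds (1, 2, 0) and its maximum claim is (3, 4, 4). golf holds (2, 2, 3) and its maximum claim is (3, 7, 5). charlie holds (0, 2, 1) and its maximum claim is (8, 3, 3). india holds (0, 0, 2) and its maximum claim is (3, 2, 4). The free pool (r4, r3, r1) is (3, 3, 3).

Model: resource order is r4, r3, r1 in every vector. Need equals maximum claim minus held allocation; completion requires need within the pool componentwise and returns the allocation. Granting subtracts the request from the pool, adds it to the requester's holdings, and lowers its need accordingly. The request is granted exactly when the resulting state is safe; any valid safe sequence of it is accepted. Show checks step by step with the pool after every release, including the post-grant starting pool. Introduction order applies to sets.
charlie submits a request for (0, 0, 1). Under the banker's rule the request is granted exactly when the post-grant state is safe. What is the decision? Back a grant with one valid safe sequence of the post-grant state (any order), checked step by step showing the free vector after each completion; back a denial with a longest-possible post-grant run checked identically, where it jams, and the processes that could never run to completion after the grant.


GRANT: granting preserves safety; a valid post-grant sequence is india, echo, delta, golf, charlie.
Key observation: post-grant, (3, 3, 2) remains, and an order beginning with india completes everyone.
Verifying the post-grant state step by step:
  pool = (3, 3, 2)
  india: need (3, 2, 2) fits (3, 3, 2); releases (0, 0, 2), pool now (3, 3, 4)
  echo: need (2, 2, 4) fits (3, 3, 4); releases (1, 2, 0), pool now (4, 5, 4)
  delta: need (1, 5, 3) fits (4, 5, 4); releases (3, 1, 0), pool now (7, 6, 4)
  golf: need (1, 5, 2) fits (7, 6, 4); releases (2, 2, 3), pool now (9, 8, 7)
  charlie: need (8, 1, 1) fits (9, 8, 7); releases (0, 2, 2), pool now (9, 10, 9)


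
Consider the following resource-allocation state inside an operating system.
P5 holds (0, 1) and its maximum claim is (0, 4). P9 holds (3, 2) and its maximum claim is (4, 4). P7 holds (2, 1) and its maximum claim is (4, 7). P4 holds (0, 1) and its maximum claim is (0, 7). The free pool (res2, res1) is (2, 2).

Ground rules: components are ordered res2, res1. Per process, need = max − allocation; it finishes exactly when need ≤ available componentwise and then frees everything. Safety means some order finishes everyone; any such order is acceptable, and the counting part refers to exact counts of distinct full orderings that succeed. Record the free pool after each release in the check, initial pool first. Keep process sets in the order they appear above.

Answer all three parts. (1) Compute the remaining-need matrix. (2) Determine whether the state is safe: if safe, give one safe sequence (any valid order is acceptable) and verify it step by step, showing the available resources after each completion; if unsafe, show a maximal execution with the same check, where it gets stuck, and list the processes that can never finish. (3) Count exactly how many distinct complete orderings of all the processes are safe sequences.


(1) Need matrix, components ordered res2, res1:
  P5: (0, 3)
  P9: (1, 2)
  P7: (2, 6)
  P4: (0, 6)
(2) The state is UNSAFE.
Key observation: no order helps: past P9, P5, the free pool tops out at (5, 5), below what each blocked process needs in res1.
Going as far as possible: P9, P5; after that, nothing fits. Check, step by step:
  pool = (2, 2)
  P9: need (1, 2) fits (2, 2); releases (3, 2), pool now (5, 4)
  P5: need (0, 3) fits (5, 4); releases (0, 1), pool now (5, 5)
  blocked: P7 wants (2, 6), pool (5, 5) — not enough res1
  blocked: P4 wants (0, 6), pool (5, 5) — not enough res1
Processes that can never finish: P7 and P4.
(3) The exact count: 0 of the possible complete orderings are safe sequences.


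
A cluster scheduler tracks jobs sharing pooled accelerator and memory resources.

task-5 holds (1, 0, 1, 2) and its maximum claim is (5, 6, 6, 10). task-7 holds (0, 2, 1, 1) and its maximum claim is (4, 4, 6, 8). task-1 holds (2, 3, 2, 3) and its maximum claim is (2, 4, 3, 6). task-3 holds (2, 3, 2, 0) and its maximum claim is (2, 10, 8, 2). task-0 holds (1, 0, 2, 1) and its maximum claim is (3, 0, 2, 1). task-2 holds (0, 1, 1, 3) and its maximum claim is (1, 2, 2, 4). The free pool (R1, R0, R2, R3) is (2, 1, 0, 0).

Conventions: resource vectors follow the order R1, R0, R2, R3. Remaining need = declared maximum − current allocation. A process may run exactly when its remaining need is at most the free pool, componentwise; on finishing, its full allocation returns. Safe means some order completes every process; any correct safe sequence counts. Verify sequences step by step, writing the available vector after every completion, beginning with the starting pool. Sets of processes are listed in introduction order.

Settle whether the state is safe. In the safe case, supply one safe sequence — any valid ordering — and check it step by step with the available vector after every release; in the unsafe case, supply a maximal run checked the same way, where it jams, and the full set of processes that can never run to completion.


SAFE — a valid safe sequence is task-0, task-2, task-1, task-7, task-5, task-3.
Key observation: reading the order forward, task-0 is the first process whose need (2, 0, 0, 0) meets the free pool (2, 1, 0, 0) exactly on a resource it requests.
Check, step by step:
  pool = (2, 1, 0, 0)
  task-0 needs (2, 0, 0, 0) <= (2, 1, 0, 0) -> finishes; pool += (1, 0, 2, 1) = (3, 1, 2, 1)
  task-2 needs (1, 1, 1, 1) <= (3, 1, 2, 1) -> finishes; pool += (0, 1, 1, 3) = (3, 2, 3, 4)
  task-1 needs (0, 1, 1, 3) <= (3, 2, 3, 4) -> finishes; pool += (2, 3, 2, 3) = (5, 5, 5, 7)
  task-7 needs (4, 2, 5, 7) <= (5, 5, 5, 7) -> finishes; pool += (0, 2, 1, 1) = (5, 7, 6, 8)
  task-5 needs (4, 6, 5, 8) <= (5, 7, 6, 8) -> finishes; pool += (1, 0, 1, 2) = (6, 7, 7, 10)
  task-3 needs (0, 7, 6, 2) <= (6, 7, 7, 10) -> finishes; pool += (2, 3, 2, 0) = (8, 10, 9, 10)


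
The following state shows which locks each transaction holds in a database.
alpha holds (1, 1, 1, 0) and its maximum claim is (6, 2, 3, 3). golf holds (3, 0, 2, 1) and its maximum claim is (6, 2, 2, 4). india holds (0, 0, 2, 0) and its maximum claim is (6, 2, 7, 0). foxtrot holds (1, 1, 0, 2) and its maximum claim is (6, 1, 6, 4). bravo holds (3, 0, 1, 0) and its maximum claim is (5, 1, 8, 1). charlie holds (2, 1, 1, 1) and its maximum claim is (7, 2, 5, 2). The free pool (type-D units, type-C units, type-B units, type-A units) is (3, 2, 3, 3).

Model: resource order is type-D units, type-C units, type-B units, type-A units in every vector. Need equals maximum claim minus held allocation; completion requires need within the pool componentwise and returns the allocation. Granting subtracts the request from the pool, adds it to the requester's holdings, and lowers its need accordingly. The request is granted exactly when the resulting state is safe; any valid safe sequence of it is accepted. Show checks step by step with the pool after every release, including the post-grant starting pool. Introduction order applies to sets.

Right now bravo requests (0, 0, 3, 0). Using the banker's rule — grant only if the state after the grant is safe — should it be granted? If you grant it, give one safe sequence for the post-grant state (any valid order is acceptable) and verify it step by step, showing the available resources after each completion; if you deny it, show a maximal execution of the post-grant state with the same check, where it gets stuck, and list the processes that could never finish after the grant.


DENY. Granting would leave the state unsafe.
Key observation: even finishing golf, alpha leaves just (7, 3, 3, 4) free — too little type-B units for any of the remaining processes.
After a pretend grant, a maximal execution: golf, alpha — then nothing else fits. Check, step by step:
  pool = (3, 2, 0, 3)
  run golf (needs (3, 2, 0, 3), free (3, 2, 0, 3)); after release of (3, 0, 2, 1) the pool is (6, 2, 2, 4)
  run alpha (needs (5, 1, 2, 3), free (6, 2, 2, 4)); after release of (1, 1, 1, 0) the pool is (7, 3, 3, 4)
  india cannot run: need (6, 2, 5, 0) vs free (7, 3, 3, 4) (insufficient type-B units)
  foxtrot cannot run: need (5, 0, 6, 2) vs free (7, 3, 3, 4) (insufficient type-B units)
  bravo cannot run: need (2, 1, 4, 1) vs free (7, 3, 3, 4) (insufficient type-B units)
  charlie cannot run: need (5, 1, 4, 1) vs free (7, 3, 3, 4) (insufficient type-B units)
Processes that could never finish after the grant: india, foxtrot, bravo and charlie.


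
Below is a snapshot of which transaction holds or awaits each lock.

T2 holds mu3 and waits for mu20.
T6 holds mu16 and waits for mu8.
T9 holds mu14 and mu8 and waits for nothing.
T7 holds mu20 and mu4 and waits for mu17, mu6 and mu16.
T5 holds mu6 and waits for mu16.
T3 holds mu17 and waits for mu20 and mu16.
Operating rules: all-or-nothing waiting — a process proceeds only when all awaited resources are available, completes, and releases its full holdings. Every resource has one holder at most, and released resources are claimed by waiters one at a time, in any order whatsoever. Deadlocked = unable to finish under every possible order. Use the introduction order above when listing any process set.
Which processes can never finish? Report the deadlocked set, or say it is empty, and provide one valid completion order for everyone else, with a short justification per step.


Deadlocked: T2, T7 and T3.
Key observation: the cycle T7 -> T3 -> T7 can never break — each member waits on the next; T2 waits into the deadlock from upstream.
One completion order for the rest: T9, T6, T5.
Walking it through:
  T9: no waits; runs immediately, freeing mu14 and mu8
  run T6 (all its waits — mu8 — are resolved); releases mu16
  run T5 (all its waits — mu16 — are resolved); releases mu6


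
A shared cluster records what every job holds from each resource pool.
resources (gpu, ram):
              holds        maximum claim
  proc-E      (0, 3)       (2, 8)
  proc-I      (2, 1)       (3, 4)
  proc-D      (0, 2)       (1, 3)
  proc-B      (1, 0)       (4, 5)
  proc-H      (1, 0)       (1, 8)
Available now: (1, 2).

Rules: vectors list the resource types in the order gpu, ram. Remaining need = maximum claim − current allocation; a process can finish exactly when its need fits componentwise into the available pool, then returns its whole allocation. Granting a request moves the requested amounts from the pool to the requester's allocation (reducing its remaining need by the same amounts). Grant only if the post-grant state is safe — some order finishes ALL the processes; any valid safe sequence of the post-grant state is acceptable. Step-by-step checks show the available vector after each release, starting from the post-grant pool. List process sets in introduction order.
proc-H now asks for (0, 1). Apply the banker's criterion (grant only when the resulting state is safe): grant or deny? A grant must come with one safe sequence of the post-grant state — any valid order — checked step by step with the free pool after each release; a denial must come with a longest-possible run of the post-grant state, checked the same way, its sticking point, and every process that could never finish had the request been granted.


DENY — the pretend-granted state is unsafe.
Key observation: ram is the bottleneck — with proc-D, proc-I done the pool holds (3, 4), short of every remaining need.
On the post-grant state, proc-D, proc-I is a maximal run — nothing extends it. Check, step by step:
  pool = (1, 1)
  run proc-D (needs (1, 1), free (1, 1)); after release of (0, 2) the pool is (1, 3)
  run proc-I (needs (1, 3), free (1, 3)); after release of (2, 1) the pool is (3, 4)
  blocked: proc-E wants (2, 5), pool (3, 4) — not enough ram
  blocked: proc-B wants (3, 5), pool (3, 4) — not enough ram
  blocked: proc-H wants (0, 7), pool (3, 4) — not enough ram
Post-grant, the permanently blocked set is proc-E, proc-B and proc-H.


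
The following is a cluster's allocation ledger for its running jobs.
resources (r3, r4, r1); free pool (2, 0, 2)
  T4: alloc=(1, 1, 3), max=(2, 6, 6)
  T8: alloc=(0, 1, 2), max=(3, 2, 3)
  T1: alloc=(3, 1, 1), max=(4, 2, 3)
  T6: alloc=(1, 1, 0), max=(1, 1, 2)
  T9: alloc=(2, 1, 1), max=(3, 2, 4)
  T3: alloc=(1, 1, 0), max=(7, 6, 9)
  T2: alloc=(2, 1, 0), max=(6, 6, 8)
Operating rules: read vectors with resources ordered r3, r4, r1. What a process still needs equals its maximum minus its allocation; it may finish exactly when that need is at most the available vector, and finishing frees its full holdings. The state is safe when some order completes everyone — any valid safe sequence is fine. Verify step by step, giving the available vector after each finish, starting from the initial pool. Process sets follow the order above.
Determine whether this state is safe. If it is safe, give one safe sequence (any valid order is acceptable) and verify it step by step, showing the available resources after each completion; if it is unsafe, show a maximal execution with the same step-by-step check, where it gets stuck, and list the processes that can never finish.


UNSAFE.
Key observation: r4 is the bottleneck — with T6, T8, T1, T9 done the pool holds (8, 4, 6), short of every remaining need.
A maximal execution: T6, T8, T1, T9 — then nothing else fits. Walking it through:
  pool = (2, 0, 2)
  T6 needs (0, 0, 2) <= (2, 0, 2) -> finishes; pool += (1, 1, 0) = (3, 1, 2)
  T8 needs (3, 1, 1) <= (3, 1, 2) -> finishes; pool += (0, 1, 2) = (3, 2, 4)
  T1 needs (1, 1, 2) <= (3, 2, 4) -> finishes; pool += (3, 1, 1) = (6, 3, 5)
  T9 needs (1, 1, 3) <= (6, 3, 5) -> finishes; pool += (2, 1, 1) = (8, 4, 6)
  T4 cannot run: need (1, 5, 3) vs free (8, 4, 6) (insufficient r4)
  T3 cannot run: need (6, 5, 9) vs free (8, 4, 6) (insufficient r4 and r1)
  T2 cannot run: need (4, 5, 8) vs free (8, 4, 6) (insufficient r4 and r1)
Permanently blocked: T4, T3 and T2.


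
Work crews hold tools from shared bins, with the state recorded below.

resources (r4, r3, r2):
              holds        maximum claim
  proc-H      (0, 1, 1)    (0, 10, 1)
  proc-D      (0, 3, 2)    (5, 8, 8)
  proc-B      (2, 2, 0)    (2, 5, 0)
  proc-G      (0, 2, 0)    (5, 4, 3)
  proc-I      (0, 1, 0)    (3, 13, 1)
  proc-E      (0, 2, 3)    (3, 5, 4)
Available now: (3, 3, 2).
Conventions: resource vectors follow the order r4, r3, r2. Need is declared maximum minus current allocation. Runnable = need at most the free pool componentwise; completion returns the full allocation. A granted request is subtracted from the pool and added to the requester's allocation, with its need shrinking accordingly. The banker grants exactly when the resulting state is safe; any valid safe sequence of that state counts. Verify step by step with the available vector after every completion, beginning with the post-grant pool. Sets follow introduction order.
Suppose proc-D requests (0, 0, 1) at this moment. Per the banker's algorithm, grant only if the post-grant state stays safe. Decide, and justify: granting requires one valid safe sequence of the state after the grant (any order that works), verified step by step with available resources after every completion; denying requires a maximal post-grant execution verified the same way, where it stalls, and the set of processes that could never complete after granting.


GRANT: granting preserves safety; a valid post-grant sequence is proc-E, proc-B, proc-G, proc-H, proc-D, proc-I.
Key observation: after the grant the pool drops to (3, 3, 1), which still lets proc-E finish first and unwind the rest.
Check on the post-grant state, step by step:
  pool = (3, 3, 1)
  run proc-E (needs (3, 3, 1), free (3, 3, 1)); after release of (0, 2, 3) the pool is (3, 5, 4)
  run proc-B (needs (0, 3, 0), free (3, 5, 4)); after release of (2, 2, 0) the pool is (5, 7, 4)
  run proc-G (needs (5, 2, 3), free (5, 7, 4)); after release of (0, 2, 0) the pool is (5, 9, 4)
  run proc-H (needs (0, 9, 0), free (5, 9, 4)); after release of (0, 1, 1) the pool is (5, 10, 5)
  run proc-D (needs (5, 5, 5), free (5, 10, 5)); after release of (0, 3, 3) the pool is (5, 13, 8)
  run proc-I (needs (3, 12, 1), free (5, 13, 8)); after release of (0, 1, 0) the pool is (5, 14, 8)


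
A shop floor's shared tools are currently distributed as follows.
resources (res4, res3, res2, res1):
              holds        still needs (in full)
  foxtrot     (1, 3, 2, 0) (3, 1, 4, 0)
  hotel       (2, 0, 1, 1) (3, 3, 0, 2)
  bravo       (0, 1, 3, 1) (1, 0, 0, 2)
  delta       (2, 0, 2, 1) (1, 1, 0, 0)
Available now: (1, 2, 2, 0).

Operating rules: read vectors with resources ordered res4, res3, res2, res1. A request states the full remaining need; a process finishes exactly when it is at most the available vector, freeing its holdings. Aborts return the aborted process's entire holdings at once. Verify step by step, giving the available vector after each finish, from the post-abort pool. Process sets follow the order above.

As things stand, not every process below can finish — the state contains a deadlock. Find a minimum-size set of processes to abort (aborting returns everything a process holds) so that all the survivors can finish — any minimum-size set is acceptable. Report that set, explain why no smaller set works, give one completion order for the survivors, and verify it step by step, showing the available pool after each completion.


Minimum abort set: bravo.
Key observation: hotel had no path to completion before; after the abort of bravo ((0, 1, 3, 1) returned), step 3 is where it fits.
No smaller set exists: with zero aborts the deadlock remains.
One survivor order: delta, foxtrot, hotel. Walking it through (post-abort pool first):
  pool = (1, 3, 5, 1)
  run delta (needs (1, 1, 0, 0), free (1, 3, 5, 1)); after release of (2, 0, 2, 1) the pool is (3, 3, 7, 2)
  run foxtrot (needs (3, 1, 4, 0), free (3, 3, 7, 2)); after release of (1, 3, 2, 0) the pool is (4, 6, 9, 2)
  run hotel (needs (3, 3, 0, 2), free (4, 6, 9, 2)); after release of (2, 0, 1, 1) the pool is (6, 6, 10, 3)


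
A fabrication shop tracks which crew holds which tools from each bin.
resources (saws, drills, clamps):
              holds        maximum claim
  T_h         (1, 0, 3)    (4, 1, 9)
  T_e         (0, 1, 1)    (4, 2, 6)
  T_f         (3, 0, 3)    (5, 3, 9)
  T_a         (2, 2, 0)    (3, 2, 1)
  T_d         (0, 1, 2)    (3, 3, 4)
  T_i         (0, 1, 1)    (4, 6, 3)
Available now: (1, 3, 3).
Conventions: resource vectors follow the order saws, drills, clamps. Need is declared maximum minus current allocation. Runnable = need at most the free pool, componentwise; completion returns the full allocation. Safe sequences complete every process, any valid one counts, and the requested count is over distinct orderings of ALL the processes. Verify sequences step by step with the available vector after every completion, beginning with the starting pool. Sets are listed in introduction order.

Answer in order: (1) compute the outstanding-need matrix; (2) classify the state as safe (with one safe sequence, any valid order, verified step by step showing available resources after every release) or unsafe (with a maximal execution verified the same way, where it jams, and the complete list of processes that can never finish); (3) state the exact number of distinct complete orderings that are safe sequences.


(1) Remaining need (order saws, drills, clamps):
  T_h: (3, 1, 6)
  T_e: (4, 1, 5)
  T_f: (2, 3, 6)
  T_a: (1, 0, 1)
  T_d: (3, 2, 2)
  T_i: (4, 5, 2)
(2) UNSAFE — no complete ordering exists.
Key observation: after T_a, T_d the pool peaks at (3, 6, 5), and each blocked process is short somewhere: T_h on clamps; T_e on saws; T_f on clamps; T_i on saws.
The run T_a, T_d cannot be extended any further. Verifying each step:
  pool = (1, 3, 3)
  T_a needs (1, 0, 1) <= (1, 3, 3) -> finishes; pool += (2, 2, 0) = (3, 5, 3)
  T_d needs (3, 2, 2) <= (3, 5, 3) -> finishes; pool += (0, 1, 2) = (3, 6, 5)
  T_h cannot run: need (3, 1, 6) vs free (3, 6, 5) (insufficient clamps)
  T_e cannot run: need (4, 1, 5) vs free (3, 6, 5) (insufficient saws)
  T_f cannot run: need (2, 3, 6) vs free (3, 6, 5) (insufficient clamps)
  T_i cannot run: need (4, 5, 2) vs free (3, 6, 5) (insufficient saws)
Permanently blocked: T_h, T_e, T_f and T_i.
(3) Exactly 0 of the possible complete orderings are safe sequences.


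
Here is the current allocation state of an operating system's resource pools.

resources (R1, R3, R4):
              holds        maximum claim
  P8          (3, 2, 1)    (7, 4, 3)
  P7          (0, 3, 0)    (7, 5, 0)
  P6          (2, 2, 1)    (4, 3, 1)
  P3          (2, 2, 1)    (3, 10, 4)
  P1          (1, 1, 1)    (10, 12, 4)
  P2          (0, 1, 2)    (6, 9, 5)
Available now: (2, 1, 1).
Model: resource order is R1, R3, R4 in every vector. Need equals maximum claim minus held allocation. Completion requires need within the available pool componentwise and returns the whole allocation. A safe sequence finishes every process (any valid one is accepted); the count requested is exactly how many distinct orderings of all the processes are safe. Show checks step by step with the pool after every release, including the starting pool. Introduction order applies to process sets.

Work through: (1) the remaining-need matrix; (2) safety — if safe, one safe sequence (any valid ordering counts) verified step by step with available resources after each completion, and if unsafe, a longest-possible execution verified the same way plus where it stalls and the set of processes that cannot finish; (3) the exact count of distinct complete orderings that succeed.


(1) Need matrix, components ordered R1, R3, R4:
  P8: (4, 2, 2)
  P7: (7, 2, 0)
  P6: (2, 1, 0)
  P3: (1, 8, 3)
  P1: (9, 11, 3)
  P2: (6, 8, 3)
(2) SAFE. One safe sequence: P6, P8, P7, P3, P2, P1.
Key observation: reading the order forward, P6 is the first process whose need (2, 1, 0) meets the free pool (2, 1, 1) exactly on a resource it requests.
Verifying each step:
  pool = (2, 1, 1)
  P6: need (2, 1, 0) fits (2, 1, 1); releases (2, 2, 1), pool now (4, 3, 2)
  P8: need (4, 2, 2) fits (4, 3, 2); releases (3, 2, 1), pool now (7, 5, 3)
  P7: need (7, 2, 0) fits (7, 5, 3); releases (0, 3, 0), pool now (7, 8, 3)
  P3: need (1, 8, 3) fits (7, 8, 3); releases (2, 2, 1), pool now (9, 10, 4)
  P2: need (6, 8, 3) fits (9, 10, 4); releases (0, 1, 2), pool now (9, 11, 6)
  P1: need (9, 11, 3) fits (9, 11, 6); releases (1, 1, 1), pool now (10, 12, 7)
(3) The exact count: 2 of the possible complete orderings are safe sequences.


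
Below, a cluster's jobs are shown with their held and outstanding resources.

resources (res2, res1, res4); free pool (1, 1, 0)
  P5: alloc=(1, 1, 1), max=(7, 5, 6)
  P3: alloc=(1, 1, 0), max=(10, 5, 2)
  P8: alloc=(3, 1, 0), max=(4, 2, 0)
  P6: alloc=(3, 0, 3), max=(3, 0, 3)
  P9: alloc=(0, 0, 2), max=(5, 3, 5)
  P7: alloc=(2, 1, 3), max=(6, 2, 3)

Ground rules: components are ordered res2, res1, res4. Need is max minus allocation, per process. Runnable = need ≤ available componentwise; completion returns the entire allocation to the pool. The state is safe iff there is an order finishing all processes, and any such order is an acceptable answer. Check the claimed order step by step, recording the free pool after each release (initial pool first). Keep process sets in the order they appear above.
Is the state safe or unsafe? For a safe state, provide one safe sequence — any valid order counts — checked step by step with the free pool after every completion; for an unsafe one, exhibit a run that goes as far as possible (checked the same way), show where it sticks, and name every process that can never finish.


UNSAFE — no complete ordering exists.
Key observation: no order helps: past P8, P7, P9, P6, the free pool tops out at (9, 3, 8), below what each blocked process needs in res1.
Going as far as possible: P8, P7, P9, P6; after that, nothing fits. Walking it through:
  pool = (1, 1, 0)
  P8 needs (1, 1, 0) <= (1, 1, 0) -> finishes; pool += (3, 1, 0) = (4, 2, 0)
  P7 needs (4, 1, 0) <= (4, 2, 0) -> finishes; pool += (2, 1, 3) = (6, 3, 3)
  P9 needs (5, 3, 3) <= (6, 3, 3) -> finishes; pool += (0, 0, 2) = (6, 3, 5)
  P6 needs (0, 0, 0) <= (6, 3, 5) -> finishes; pool += (3, 0, 3) = (9, 3, 8)
  P5 cannot run: need (6, 4, 5) vs free (9, 3, 8) (insufficient res1)
  P3 cannot run: need (9, 4, 2) vs free (9, 3, 8) (insufficient res1)
Processes that can never finish: P5 and P3.


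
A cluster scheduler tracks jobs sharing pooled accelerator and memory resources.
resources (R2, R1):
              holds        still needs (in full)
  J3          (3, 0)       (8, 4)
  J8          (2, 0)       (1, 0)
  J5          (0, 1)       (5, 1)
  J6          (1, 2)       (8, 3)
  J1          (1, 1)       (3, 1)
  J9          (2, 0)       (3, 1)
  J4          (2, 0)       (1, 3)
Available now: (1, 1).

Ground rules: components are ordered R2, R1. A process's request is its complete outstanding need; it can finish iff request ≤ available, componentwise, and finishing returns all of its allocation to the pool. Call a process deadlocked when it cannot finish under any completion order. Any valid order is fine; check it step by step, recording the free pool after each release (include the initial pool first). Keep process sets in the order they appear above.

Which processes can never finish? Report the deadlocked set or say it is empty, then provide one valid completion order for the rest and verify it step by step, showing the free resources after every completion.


No process is deadlocked.
Key observation: beginning at J8, releases accumulate fast enough that every process eventually fits.
The rest can finish in the order J8, J1, J9, J5, J4, J6, J3. Verifying each step:
  pool = (1, 1)
  run J8 (needs (1, 0), free (1, 1)); after release of (2, 0) the pool is (3, 1)
  run J1 (needs (3, 1), free (3, 1)); after release of (1, 1) the pool is (4, 2)
  run J9 (needs (3, 1), free (4, 2)); after release of (2, 0) the pool is (6, 2)
  run J5 (needs (5, 1), free (6, 2)); after release of (0, 1) the pool is (6, 3)
  run J4 (needs (1, 3), free (6, 3)); after release of (2, 0) the pool is (8, 3)
  run J6 (needs (8, 3), free (8, 3)); after release of (1, 2) the pool is (9, 5)
  run J3 (needs (8, 4), free (9, 5)); after release of (3, 0) the pool is (12, 5)


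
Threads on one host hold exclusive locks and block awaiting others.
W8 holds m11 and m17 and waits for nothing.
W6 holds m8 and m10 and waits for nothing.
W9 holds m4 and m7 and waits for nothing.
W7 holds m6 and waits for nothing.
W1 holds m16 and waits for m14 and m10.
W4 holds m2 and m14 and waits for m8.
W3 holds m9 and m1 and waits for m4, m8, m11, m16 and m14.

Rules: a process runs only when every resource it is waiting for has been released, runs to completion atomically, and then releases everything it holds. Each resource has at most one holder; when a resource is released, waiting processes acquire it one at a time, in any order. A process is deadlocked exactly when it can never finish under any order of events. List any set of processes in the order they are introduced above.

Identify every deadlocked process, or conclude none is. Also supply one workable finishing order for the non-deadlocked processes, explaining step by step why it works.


Nothing here is deadlocked.
Key observation: the wait graph is acyclic; completion cascades from the unblocked processes through everyone else.
A valid finishing order for the others: W6, W9, W8, W4, W1, W7, W3.
Check, step by step:
  W6 waits on nothing -> runs at once and releases m8 and m10
  W9 waits on nothing -> runs at once and releases m4 and m7
  W8 waits on nothing -> runs at once and releases m11 and m17
  W4: everything it awaited (m8) is free; runs, freeing m2 and m14
  W1: everything it awaited (m14 and m10) is free; runs, freeing m16
  W7 waits on nothing -> runs at once and releases m6
  W3: everything it awaited (m4, m8, m11, m16 and m14) is free; runs, freeing m9 and m1


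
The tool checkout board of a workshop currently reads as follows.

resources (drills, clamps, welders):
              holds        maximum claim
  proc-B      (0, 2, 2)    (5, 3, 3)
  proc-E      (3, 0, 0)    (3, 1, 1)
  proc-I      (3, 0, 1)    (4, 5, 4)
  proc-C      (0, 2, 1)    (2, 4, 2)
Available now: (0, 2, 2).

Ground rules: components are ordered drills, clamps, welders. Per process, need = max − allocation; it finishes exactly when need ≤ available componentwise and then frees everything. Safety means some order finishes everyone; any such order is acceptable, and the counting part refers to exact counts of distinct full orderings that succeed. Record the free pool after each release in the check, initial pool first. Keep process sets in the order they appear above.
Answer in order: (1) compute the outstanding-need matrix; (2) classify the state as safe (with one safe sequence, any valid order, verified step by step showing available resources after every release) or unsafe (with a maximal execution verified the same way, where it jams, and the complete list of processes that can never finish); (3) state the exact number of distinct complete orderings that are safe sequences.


(1) Outstanding need per process (order drills, clamps, welders):
  proc-B: (5, 1, 1)
  proc-E: (0, 1, 1)
  proc-I: (1, 5, 3)
  proc-C: (2, 2, 1)
(2) UNSAFE.
Key observation: after proc-E, proc-C the pool peaks at (3, 4, 3), and each blocked process is short somewhere: proc-B on drills; proc-I on clamps.
The run proc-E, proc-C cannot be extended any further. Check, step by step:
  pool = (0, 2, 2)
  run proc-E (needs (0, 1, 1), free (0, 2, 2)); after release of (3, 0, 0) the pool is (3, 2, 2)
  run proc-C (needs (2, 2, 1), free (3, 2, 2)); after release of (0, 2, 1) the pool is (3, 4, 3)
  proc-B cannot run: need (5, 1, 1) vs free (3, 4, 3) (insufficient drills)
  proc-I cannot run: need (1, 5, 3) vs free (3, 4, 3) (insufficient clamps)
Permanently blocked: proc-B and proc-I.
(3) Exactly 0 of the possible complete orderings are safe sequences.


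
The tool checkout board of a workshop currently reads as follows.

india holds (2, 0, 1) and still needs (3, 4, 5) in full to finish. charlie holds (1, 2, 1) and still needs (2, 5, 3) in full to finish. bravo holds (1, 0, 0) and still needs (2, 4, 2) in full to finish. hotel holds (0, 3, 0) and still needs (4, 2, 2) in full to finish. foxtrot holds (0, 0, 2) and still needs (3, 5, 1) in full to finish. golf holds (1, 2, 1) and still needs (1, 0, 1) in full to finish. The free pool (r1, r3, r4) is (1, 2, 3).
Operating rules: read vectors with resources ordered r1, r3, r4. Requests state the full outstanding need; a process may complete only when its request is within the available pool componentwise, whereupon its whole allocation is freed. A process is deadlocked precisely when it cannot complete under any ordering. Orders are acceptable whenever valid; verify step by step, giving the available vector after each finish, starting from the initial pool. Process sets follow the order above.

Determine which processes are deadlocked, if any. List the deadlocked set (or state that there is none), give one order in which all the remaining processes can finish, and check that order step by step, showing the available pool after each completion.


Deadlocked set: india, charlie, hotel and foxtrot.
Key observation: after golf, bravo the pool peaks at (3, 4, 4), and each blocked process is short somewhere: india on r4; charlie on r3; hotel on r1; foxtrot on r3.
The rest can finish in the order golf, bravo. Step-by-step check:
  pool = (1, 2, 3)
  golf: need (1, 0, 1) fits (1, 2, 3); releases (1, 2, 1), pool now (2, 4, 4)
  bravo: need (2, 4, 2) fits (2, 4, 4); releases (1, 0, 0), pool now (3, 4, 4)
None of the blocked processes ever fits:
  india still needs (3, 4, 5) but only (3, 4, 4) is free — short on r4
  charlie still needs (2, 5, 3) but only (3, 4, 4) is free — short on r3
  hotel still needs (4, 2, 2) but only (3, 4, 4) is free — short on r1
  foxtrot still needs (3, 5, 1) but only (3, 4, 4) is free — short on r3


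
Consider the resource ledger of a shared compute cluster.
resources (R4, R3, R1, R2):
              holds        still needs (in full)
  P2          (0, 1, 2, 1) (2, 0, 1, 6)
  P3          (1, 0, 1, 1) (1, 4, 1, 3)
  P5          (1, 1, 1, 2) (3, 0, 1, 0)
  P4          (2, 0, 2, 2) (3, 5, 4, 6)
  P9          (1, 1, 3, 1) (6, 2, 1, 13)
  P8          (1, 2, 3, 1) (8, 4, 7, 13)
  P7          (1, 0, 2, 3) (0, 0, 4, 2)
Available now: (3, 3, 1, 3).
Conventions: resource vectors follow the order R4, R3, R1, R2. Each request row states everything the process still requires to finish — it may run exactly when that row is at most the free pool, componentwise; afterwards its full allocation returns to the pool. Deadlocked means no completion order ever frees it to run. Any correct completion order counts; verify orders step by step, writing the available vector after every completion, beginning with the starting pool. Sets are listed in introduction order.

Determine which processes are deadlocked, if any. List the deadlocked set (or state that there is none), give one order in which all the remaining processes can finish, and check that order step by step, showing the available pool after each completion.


Deadlocked set: P9 and P8.
Key observation: the wall is R2: completing P5, P3, P2, P7, P4 brings the pool only to (8, 5, 9, 12), and all the rest need more.
One completion order for the rest: P5, P3, P2, P7, P4. Check, step by step:
  pool = (3, 3, 1, 3)
  P5: need (3, 0, 1, 0) fits (3, 3, 1, 3); releases (1, 1, 1, 2), pool now (4, 4, 2, 5)
  P3: need (1, 4, 1, 3) fits (4, 4, 2, 5); releases (1, 0, 1, 1), pool now (5, 4, 3, 6)
  P2: need (2, 0, 1, 6) fits (5, 4, 3, 6); releases (0, 1, 2, 1), pool now (5, 5, 5, 7)
  P7: need (0, 0, 4, 2) fits (5, 5, 5, 7); releases (1, 0, 2, 3), pool now (6, 5, 7, 10)
  P4: need (3, 5, 4, 6) fits (6, 5, 7, 10); releases (2, 0, 2, 2), pool now (8, 5, 9, 12)
The stuck group stays short no matter what:
  P9 cannot run: need (6, 2, 1, 13) vs free (8, 5, 9, 12) (insufficient R2)
  P8 cannot run: need (8, 4, 7, 13) vs free (8, 5, 9, 12) (insufficient R2)


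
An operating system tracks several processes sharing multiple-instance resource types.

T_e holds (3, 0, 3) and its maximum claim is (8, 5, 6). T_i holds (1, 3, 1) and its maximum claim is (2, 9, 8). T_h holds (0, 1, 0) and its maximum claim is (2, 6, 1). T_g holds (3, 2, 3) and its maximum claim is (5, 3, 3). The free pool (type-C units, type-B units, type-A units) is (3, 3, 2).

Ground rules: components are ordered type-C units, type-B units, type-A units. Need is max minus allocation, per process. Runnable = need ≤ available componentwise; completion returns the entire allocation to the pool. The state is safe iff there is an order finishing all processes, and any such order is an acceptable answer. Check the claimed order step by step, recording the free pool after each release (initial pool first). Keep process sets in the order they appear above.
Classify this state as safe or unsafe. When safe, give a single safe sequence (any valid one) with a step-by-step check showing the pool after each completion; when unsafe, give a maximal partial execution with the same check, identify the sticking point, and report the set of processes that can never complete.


SAFE. One safe sequence: T_g, T_e, T_h, T_i.
Key observation: the first exact fit in this order is T_e — it needs (5, 5, 3) with (6, 5, 5) free, meeting a requested resource to the last unit.
Step-by-step check:
  pool = (3, 3, 2)
  T_g needs (2, 1, 0) <= (3, 3, 2) -> finishes; pool += (3, 2, 3) = (6, 5, 5)
  T_e needs (5, 5, 3) <= (6, 5, 5) -> finishes; pool += (3, 0, 3) = (9, 5, 8)
  T_h needs (2, 5, 1) <= (9, 5, 8) -> finishes; pool += (0, 1, 0) = (9, 6, 8)
  T_i needs (1, 6, 7) <= (9, 6, 8) -> finishes; pool += (1, 3, 1) = (10, 9, 9)


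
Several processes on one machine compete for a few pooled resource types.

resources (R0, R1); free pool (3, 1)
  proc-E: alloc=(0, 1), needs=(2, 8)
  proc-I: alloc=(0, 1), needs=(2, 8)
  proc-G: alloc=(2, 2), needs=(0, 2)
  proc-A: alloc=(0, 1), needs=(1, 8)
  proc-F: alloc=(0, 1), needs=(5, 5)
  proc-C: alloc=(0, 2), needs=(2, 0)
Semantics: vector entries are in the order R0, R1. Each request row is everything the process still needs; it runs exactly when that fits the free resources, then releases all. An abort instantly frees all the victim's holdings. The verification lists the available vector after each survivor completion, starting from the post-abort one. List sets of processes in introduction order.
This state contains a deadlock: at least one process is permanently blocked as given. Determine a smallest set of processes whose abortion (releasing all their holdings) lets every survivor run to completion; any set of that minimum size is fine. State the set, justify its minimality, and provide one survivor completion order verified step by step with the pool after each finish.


The answer: abort proc-I and proc-A.
Key observation: the deadlocked proc-E becomes finishable only because proc-I and proc-A released (0, 2); it completes at step 4 below.
Why nothing smaller works — every single abort fails: proc-E alone leaves proc-I blocked (short on R1); proc-I alone leaves proc-E blocked (short on R1); proc-G alone leaves proc-E blocked (short on R1); proc-A alone leaves proc-E blocked (short on R1); proc-F alone leaves proc-E blocked (short on R1); proc-C alone leaves proc-E blocked (short on R1).
One survivor order: proc-G, proc-C, proc-F, proc-E. Step-by-step check (post-abort pool first):
  pool = (3, 3)
  proc-G needs (0, 2) <= (3, 3) -> finishes; pool += (2, 2) = (5, 5)
  proc-C needs (2, 0) <= (5, 5) -> finishes; pool += (0, 2) = (5, 7)
  proc-F needs (5, 5) <= (5, 7) -> finishes; pool += (0, 1) = (5, 8)
  proc-E needs (2, 8) <= (5, 8) -> finishes; pool += (0, 1) = (5, 9)


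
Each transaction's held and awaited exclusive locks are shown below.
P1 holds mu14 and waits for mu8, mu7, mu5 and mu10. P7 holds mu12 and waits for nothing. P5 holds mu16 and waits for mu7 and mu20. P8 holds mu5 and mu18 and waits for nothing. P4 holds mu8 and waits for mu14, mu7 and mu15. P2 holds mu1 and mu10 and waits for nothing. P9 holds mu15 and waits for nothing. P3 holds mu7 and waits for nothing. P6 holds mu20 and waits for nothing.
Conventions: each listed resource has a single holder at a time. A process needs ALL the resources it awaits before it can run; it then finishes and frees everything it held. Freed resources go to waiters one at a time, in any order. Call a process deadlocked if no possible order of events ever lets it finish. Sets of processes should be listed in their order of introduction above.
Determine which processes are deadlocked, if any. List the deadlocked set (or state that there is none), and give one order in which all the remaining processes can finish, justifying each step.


The deadlocked set is P1 and P4.
Key observation: the wait chain closes on itself along P1 -> P4 -> P1; no other process is dragged down with it.
A valid finishing order for the others: P6, P2, P8, P7, P3, P9, P5.
Verifying each step:
  run P6 (it waits on nothing); releases mu20
  run P2 (it waits on nothing); releases mu1 and mu10
  run P8 (it waits on nothing); releases mu5 and mu18
  run P7 (it waits on nothing); releases mu12
  run P3 (it waits on nothing); releases mu7
  run P9 (it waits on nothing); releases mu15
  P5: everything it awaited (mu7 and mu20) is free; runs, freeing mu16


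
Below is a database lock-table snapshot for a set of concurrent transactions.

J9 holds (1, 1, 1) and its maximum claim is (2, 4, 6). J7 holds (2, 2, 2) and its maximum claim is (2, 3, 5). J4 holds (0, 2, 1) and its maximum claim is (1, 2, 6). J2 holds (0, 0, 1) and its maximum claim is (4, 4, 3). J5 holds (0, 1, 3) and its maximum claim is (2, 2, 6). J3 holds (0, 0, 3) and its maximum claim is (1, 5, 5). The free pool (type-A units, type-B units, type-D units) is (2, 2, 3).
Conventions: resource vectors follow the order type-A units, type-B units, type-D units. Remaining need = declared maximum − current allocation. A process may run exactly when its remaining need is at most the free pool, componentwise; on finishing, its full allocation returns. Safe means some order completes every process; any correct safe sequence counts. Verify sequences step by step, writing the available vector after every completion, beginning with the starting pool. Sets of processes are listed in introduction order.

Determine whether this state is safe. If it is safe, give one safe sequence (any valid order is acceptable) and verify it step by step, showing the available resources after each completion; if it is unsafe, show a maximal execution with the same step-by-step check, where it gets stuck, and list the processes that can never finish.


SAFE — a valid safe sequence is J5, J7, J4, J9, J3, J2.
Key observation: the order's first zero-slack moment is J5 ((2, 1, 3) needed, (2, 2, 3) free — a requested resource with nothing to spare).
Walking it through:
  pool = (2, 2, 3)
  run J5 (needs (2, 1, 3), free (2, 2, 3)); after release of (0, 1, 3) the pool is (2, 3, 6)
  run J7 (needs (0, 1, 3), free (2, 3, 6)); after release of (2, 2, 2) the pool is (4, 5, 8)
  run J4 (needs (1, 0, 5), free (4, 5, 8)); after release of (0, 2, 1) the pool is (4, 7, 9)
  run J9 (needs (1, 3, 5), free (4, 7, 9)); after release of (1, 1, 1) the pool is (5, 8, 10)
  run J3 (needs (1, 5, 2), free (5, 8, 10)); after release of (0, 0, 3) the pool is (5, 8, 13)
  run J2 (needs (4, 4, 2), free (5, 8, 13)); after release of (0, 0, 1) the pool is (5, 8, 14)
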